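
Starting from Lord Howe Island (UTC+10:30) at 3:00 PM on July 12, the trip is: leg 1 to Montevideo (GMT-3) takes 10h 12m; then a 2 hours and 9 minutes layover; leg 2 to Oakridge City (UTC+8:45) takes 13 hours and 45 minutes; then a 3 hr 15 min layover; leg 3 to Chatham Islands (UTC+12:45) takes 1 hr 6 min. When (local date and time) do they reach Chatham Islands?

Convert departure to UTC: 3:00 PM − 10:30 = 4:30 AM UTC on Jul 12.
Add 10 hours 12 minutes leg 1 → 2:42 PM UTC.
Add 2 hours 9 minutes layover in Montevideo → 4:51 PM UTC.
Add 13 hours 45 minutes leg 2 → 6:36 AM UTC (Jul 13).
Add 3 hours 15 minutes layover in Oakridge City → 9:51 AM UTC.
Add 1 hour 6 minutes leg 3 → 10:57 AM UTC.
Chatham Islands is UTC+12:45, so local arrival = 10:57 AM + 12:45 = 11:42 PM on Jul 13.

11:42 PM on Jul 13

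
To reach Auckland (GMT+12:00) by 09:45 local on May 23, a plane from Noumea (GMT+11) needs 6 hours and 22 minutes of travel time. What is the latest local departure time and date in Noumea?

Target arrival in UTC: 09:45 − 12:00 = 21:45 on May 22.
Subtract 6 hours 22 minutes → departure 15:23 UTC on May 22.
Noumea is UTC+11:00: 15:23 + 11:00 = 02:23 on May 23.

02:23 on May 23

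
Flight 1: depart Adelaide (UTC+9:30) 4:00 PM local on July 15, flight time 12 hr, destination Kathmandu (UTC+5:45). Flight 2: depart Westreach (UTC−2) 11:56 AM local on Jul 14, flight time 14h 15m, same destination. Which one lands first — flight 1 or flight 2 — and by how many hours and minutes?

Flight 1 in UTC: 4:00 PM − 9:30 = 6:30 AM on Jul 15.
+12 hours → arrive 6:30 PM UTC on Jul 15.
Flight 2 in UTC: 11:56 AM + 2:00 = 1:56 PM on Jul 14.
+14 hours and 15 minutes → arrive 4:11 AM UTC on Jul 15.
Flight 2 lands earlier by 14 hours 19 minutes.

the second, by 14 hours 19 minutes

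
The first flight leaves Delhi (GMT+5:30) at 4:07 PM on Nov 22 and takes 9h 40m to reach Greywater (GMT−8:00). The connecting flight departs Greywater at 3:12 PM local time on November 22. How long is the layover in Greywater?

2 hours 55 minutes

Convert departure to UTC: 4:07 PM − 5:30 = 10:37 AM UTC on Nov 22.
Add 9 hours and 40 minutes flight time → 8:17 PM UTC.
Greywater is UTC−8:00, so local arrival = 8:17 PM − 8:00 = 12:17 PM on Nov 22.
Layover = 3:12 PM − 12:17 PM = 2 hours 55 minutes.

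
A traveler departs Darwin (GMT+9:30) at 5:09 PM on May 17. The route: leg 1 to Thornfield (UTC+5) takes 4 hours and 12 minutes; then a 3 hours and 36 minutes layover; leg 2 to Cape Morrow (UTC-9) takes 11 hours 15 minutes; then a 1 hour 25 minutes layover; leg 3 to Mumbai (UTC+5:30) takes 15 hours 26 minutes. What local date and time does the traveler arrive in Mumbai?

Convert departure to UTC: 5:09 PM − 9:30 = 7:39 AM UTC on May 17.
Add 4 hours and 12 minutes leg 1 → 11:51 AM UTC.
Add 3 hours and 36 minutes layover in Thornfield → 3:27 PM UTC.
Add 11 hours and 15 minutes leg 2 → 2:42 AM UTC (May 18).
Add 1 hour 25 minutes layover in Cape Morrow → 4:07 AM UTC.
Add 15 hours and 26 minutes leg 3 → 7:33 PM UTC.
Mumbai is UTC+5:30, so local arrival = 7:33 PM + 5:30 = 1:03 AM on May 19.

1:03 AM on May 19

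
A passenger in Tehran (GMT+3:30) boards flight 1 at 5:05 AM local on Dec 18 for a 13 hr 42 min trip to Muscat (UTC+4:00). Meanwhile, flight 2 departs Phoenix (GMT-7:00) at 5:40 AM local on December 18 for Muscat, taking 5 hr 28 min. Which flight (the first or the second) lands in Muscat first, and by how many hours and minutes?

the first, by 2 hours 51 minutes

Flight 1 in UTC: 5:05 AM − 3:30 = 1:35 AM on Dec 18.
+13 hours and 42 minutes → arrive 3:17 PM UTC on Dec 18.
Flight 2 in UTC: 5:40 AM + 7:00 = 12:40 PM on Dec 18.
+5 hours and 28 minutes → arrive 6:08 PM UTC on Dec 18.
Flight 1 lands earlier by 2 hours 51 minutes.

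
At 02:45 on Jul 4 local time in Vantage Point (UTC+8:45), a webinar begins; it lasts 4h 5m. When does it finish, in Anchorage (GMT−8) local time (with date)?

14:05 on Jul 3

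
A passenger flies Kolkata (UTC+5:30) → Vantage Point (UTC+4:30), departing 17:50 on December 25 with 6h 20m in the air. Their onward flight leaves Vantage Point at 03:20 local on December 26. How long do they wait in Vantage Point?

4 hours 10 minutes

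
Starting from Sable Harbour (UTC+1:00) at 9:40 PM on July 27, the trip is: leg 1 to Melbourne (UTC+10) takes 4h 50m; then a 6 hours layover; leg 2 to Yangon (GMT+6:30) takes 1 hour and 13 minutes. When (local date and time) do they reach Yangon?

3:13 PM on Jul 28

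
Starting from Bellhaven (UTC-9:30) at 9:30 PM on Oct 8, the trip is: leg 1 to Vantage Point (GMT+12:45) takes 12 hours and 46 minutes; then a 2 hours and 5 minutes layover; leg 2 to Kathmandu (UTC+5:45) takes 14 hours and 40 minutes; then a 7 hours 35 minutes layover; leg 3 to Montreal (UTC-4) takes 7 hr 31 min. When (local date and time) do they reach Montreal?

Convert departure to UTC: 9:30 PM + 9:30 = 7:00 AM UTC on Oct 9.
Add 12 hours 46 minutes leg 1 → 7:46 PM UTC.
Add 2 hours and 5 minutes layover in Vantage Point → 9:51 PM UTC.
Add 14 hours and 40 minutes leg 2 → 12:31 PM UTC (Oct 10).
Add 7 hours and 35 minutes layover in Kathmandu → 8:06 PM UTC.
Add 7 hours and 31 minutes leg 3 → 3:37 AM UTC (Oct 11).
Montreal is UTC−4:00, so local arrival = 3:37 AM − 4:00 = 11:37 PM on Oct 10.

11:37 PM on October 10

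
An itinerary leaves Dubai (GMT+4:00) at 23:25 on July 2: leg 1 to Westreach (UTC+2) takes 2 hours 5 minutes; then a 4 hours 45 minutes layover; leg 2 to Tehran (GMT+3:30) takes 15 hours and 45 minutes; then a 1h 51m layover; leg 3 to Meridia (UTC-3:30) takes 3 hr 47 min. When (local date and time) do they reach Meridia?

Convert departure to UTC: 23:25 − 4:00 = 19:25 UTC on Jul 2.
Add 2 hours 5 minutes leg 1 → 21:30 UTC.
Add 4 hours and 45 minutes layover in Westreach → 02:15 UTC (Jul 3).
Add 15 hours 45 minutes leg 2 → 18:00 UTC.
Add 1 hour and 51 minutes layover in Tehran → 19:51 UTC.
Add 3 hours and 47 minutes leg 3 → 23:38 UTC.
Meridia is UTC−3:30, so local arrival = 23:38 − 3:30 = 20:08 on Jul 3.

20:08 on July 3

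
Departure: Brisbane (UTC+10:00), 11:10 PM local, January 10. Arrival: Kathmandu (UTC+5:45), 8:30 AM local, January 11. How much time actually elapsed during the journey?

13 hours 35 minutes

Kathmandu is 4:15 behind Brisbane.
Clock-face elapsed time (ignoring zones) is 9 hours 20 minutes.
Actual elapsed = 9 hours 20 minutes + 4:15 = 13 hours 35 minutes.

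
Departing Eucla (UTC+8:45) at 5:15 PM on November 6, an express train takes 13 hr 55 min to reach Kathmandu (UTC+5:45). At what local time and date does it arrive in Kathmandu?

4:10 AM on November 7

Convert departure to UTC: 5:15 PM − 8:45 = 8:30 AM UTC on Nov 6.
Add 13 hours 55 minutes travel time → 10:25 PM UTC.
Kathmandu is UTC+5:45, so local arrival = 10:25 PM + 5:45 = 4:10 AM on Nov 7.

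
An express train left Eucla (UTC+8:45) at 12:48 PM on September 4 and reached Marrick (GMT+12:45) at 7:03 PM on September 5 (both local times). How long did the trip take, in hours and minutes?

26 hours 15 minutes

Departure in UTC: 12:48 PM − 8:45 = 4:03 AM on Sep 4.
Arrival in UTC: 7:03 PM − 12:45 = 6:18 AM on Sep 5.
Elapsed = 6:18 AM − 4:03 AM (+1 day) = 26 hours 15 minutes.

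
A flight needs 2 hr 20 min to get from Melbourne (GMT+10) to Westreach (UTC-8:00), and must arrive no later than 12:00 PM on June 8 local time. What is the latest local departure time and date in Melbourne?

Target arrival in UTC: 12:00 PM + 8:00 = 8:00 PM on Jun 8.
Subtract 2 hours and 20 minutes → departure 5:40 PM UTC on Jun 8.
Melbourne is UTC+10:00: 5:40 PM + 10:00 = 3:40 AM on Jun 9.

3:40 AM on June 9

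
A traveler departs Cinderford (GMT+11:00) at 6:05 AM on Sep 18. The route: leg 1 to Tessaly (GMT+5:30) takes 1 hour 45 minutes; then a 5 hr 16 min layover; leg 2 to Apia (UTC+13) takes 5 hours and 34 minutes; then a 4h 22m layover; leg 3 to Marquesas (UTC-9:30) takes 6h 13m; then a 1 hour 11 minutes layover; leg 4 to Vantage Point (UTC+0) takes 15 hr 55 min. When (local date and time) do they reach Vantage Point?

Convert departure to UTC: 6:05 AM − 11:00 = 7:05 PM UTC on Sep 17.
Add 1 hour 45 minutes leg 1 → 8:50 PM UTC.
Add 5 hours 16 minutes layover in Tessaly → 2:06 AM UTC (Sep 18).
Add 5 hours and 34 minutes leg 2 → 7:40 AM UTC.
Add 4 hours and 22 minutes layover in Apia → 12:02 PM UTC.
Add 6 hours 13 minutes leg 3 → 6:15 PM UTC.
Add 1 hour 11 minutes layover in Marquesas → 7:26 PM UTC.
Add 15 hours and 55 minutes leg 4 → 11:21 AM UTC (Sep 19).
Vantage Point is UTC+0, so local arrival is the same: 11:21 AM on Sep 19.

11:21 AM on September 19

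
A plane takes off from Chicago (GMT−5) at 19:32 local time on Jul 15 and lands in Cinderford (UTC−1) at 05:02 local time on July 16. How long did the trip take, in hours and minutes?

Cinderford is 4:00 ahead of Chicago.
Clock-face elapsed time (ignoring zones) is 9 hours 30 minutes.
Actual elapsed = 9 hours 30 minutes − 4:00 = 5 hours 30 minutes.

5 hours 30 minutes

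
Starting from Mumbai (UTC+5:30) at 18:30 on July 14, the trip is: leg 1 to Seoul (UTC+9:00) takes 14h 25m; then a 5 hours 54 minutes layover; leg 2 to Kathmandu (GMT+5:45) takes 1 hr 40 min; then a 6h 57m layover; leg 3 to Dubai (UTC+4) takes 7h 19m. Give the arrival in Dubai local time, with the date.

Convert departure to UTC: 18:30 − 5:30 = 13:00 UTC on Jul 14.
Add 14 hours 25 minutes leg 1 → 03:25 UTC (Jul 15).
Add 5 hours 54 minutes layover in Seoul → 09:19 UTC.
Add 1 hour 40 minutes leg 2 → 10:59 UTC.
Add 6 hours and 57 minutes layover in Kathmandu → 17:56 UTC.
Add 7 hours 19 minutes leg 3 → 01:15 UTC (Jul 16).
Dubai is UTC+4:00, so local arrival = 01:15 + 4:00 = 05:15 on Jul 16.

05:15 on July 16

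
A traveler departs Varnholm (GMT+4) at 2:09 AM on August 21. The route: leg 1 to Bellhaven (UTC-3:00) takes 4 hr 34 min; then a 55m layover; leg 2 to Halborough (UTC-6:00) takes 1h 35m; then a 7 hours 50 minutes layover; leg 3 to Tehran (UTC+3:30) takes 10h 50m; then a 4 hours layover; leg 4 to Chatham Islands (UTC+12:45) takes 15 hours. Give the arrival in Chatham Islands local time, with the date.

Convert departure to UTC: 2:09 AM − 4:00 = 10:09 PM UTC on Aug 20.
Add 4 hours 34 minutes leg 1 → 2:43 AM UTC (Aug 21).
Add 55 minutes layover in Bellhaven → 3:38 AM UTC.
Add 1 hour 35 minutes leg 2 → 5:13 AM UTC.
Add 7 hours and 50 minutes layover in Halborough → 1:03 PM UTC.
Add 10 hours 50 minutes leg 3 → 11:53 PM UTC.
Add 4 hours layover in Tehran → 3:53 AM UTC (Aug 22).
Add 15 hours leg 4 → 6:53 PM UTC.
Chatham Islands is UTC+12:45, so local arrival = 6:53 PM + 12:45 = 7:38 AM on Aug 23.

7:38 AM on August 23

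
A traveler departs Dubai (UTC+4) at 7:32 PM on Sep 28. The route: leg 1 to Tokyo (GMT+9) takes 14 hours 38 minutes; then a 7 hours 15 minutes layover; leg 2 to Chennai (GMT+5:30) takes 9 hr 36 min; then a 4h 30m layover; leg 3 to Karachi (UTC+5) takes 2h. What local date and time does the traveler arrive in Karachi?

Convert departure to UTC: 7:32 PM − 4:00 = 3:32 PM UTC on Sep 28.
Add 14 hours and 38 minutes leg 1 → 6:10 AM UTC (Sep 29).
Add 7 hours and 15 minutes layover in Tokyo → 1:25 PM UTC.
Add 9 hours and 36 minutes leg 2 → 11:01 PM UTC.
Add 4 hours 30 minutes layover in Chennai → 3:31 AM UTC (Sep 30).
Add 2 hours leg 3 → 5:31 AM UTC.
Karachi is UTC+5:00, so local arrival = 5:31 AM + 5:00 = 10:31 AM on Sep 30.

10:31 AM on September 30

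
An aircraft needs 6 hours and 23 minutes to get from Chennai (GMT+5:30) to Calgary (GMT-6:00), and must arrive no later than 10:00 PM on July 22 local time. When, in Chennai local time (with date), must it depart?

3:07 AM on July 23

Target arrival in UTC: 10:00 PM + 6:00 = 4:00 AM on Jul 23.
Subtract 6 hours and 23 minutes → departure 9:37 PM UTC on Jul 22.
Chennai is UTC+5:30: 9:37 PM + 5:30 = 3:07 AM on Jul 23.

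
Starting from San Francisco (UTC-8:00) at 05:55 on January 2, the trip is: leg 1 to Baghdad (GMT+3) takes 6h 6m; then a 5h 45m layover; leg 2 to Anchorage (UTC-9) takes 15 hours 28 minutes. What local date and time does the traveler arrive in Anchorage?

Convert departure to UTC: 05:55 + 8:00 = 13:55 UTC on Jan 2.
Add 6 hours and 6 minutes leg 1 → 20:01 UTC.
Add 5 hours and 45 minutes layover in Baghdad → 01:46 UTC (Jan 3).
Add 15 hours 28 minutes leg 2 → 17:14 UTC.
Anchorage is UTC−9:00, so local arrival = 17:14 − 9:00 = 08:14 on Jan 3.

08:14 on January 3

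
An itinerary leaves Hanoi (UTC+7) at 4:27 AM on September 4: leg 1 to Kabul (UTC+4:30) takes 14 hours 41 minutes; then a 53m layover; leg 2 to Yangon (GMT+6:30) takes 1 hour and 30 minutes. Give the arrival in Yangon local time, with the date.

Convert departure to UTC: 4:27 AM − 7:00 = 9:27 PM UTC on Sep 3.
Add 14 hours 41 minutes leg 1 → 12:08 PM UTC (Sep 4).
Add 53 minutes layover in Kabul → 1:01 PM UTC.
Add 1 hour and 30 minutes leg 2 → 2:31 PM UTC.
Yangon is UTC+6:30, so local arrival = 2:31 PM + 6:30 = 9:01 PM on Sep 4.

9:01 PM on Sep 4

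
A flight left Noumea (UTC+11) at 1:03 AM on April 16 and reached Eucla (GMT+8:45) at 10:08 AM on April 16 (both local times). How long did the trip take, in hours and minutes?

11 hours 20 minutes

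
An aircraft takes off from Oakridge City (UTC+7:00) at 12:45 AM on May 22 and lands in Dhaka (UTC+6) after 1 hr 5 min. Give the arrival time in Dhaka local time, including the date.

Dhaka is 1:00 behind Oakridge City.
After 1 hour and 5 minutes it is 1:50 AM in Oakridge City.
Shift by the zone difference: 1:50 AM − 1:00 = 12:50 AM on May 22 in Dhaka.

12:50 AM on May 22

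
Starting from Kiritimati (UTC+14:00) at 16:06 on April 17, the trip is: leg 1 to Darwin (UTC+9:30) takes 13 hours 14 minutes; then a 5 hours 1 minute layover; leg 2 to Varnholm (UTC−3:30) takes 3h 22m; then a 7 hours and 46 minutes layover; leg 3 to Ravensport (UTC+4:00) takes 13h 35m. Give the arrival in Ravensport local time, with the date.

01:04 on Apr 19

Convert departure to UTC: 16:06 − 14:00 = 02:06 UTC on Apr 17.
Add 13 hours and 14 minutes leg 1 → 15:20 UTC.
Add 5 hours 1 minute layover in Darwin → 20:21 UTC.
Add 3 hours 22 minutes leg 2 → 23:43 UTC.
Add 7 hours and 46 minutes layover in Varnholm → 07:29 UTC (Apr 18).
Add 13 hours and 35 minutes leg 3 → 21:04 UTC.
Ravensport is UTC+4:00, so local arrival = 21:04 + 4:00 = 01:04 on Apr 19.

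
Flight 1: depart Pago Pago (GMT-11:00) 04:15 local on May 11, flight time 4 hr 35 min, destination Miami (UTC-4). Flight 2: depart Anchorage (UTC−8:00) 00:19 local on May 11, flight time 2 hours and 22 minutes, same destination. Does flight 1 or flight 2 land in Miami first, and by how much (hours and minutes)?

Flight 1 in UTC: 04:15 + 11:00 = 15:15 on May 11.
+4 hours 35 minutes → arrive 19:50 UTC on May 11.
Flight 2 in UTC: 00:19 + 8:00 = 08:19 on May 11.
+2 hours and 22 minutes → arrive 10:41 UTC on May 11.
Flight 2 lands earlier by 9 hours 9 minutes.

the second, by 9 hours 9 minutes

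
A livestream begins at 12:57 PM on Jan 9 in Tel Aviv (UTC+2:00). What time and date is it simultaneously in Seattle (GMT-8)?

2:57 AM on January 9

In UTC: 12:57 PM − 2:00 = 10:57 AM on Jan 9.
Seattle is UTC−8:00: 10:57 AM − 8:00 = 2:57 AM on Jan 9.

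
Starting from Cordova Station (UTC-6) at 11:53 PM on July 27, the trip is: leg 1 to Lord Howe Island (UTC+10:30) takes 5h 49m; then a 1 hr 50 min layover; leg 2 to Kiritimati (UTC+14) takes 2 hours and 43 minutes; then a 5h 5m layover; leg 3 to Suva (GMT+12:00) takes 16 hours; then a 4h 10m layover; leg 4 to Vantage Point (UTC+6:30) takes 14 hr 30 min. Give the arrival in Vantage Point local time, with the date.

2:30 PM on July 30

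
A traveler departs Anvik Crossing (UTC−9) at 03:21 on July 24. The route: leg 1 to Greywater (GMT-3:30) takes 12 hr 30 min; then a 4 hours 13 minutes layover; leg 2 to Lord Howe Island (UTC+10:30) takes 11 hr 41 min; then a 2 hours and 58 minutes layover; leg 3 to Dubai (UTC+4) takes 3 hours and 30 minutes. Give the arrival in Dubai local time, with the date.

Convert departure to UTC: 03:21 + 9:00 = 12:21 UTC on Jul 24.
Add 12 hours and 30 minutes leg 1 → 00:51 UTC (Jul 25).
Add 4 hours and 13 minutes layover in Greywater → 05:04 UTC.
Add 11 hours 41 minutes leg 2 → 16:45 UTC.
Add 2 hours and 58 minutes layover in Lord Howe Island → 19:43 UTC.
Add 3 hours 30 minutes leg 3 → 23:13 UTC.
Dubai is UTC+4:00, so local arrival = 23:13 + 4:00 = 03:13 on Jul 26.

03:13 on July 26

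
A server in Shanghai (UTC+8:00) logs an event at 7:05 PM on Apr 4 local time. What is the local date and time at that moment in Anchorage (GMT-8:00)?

3:05 AM on April 4

In UTC: 7:05 PM − 8:00 = 11:05 AM on Apr 4.
Anchorage is UTC−8:00: 11:05 AM − 8:00 = 3:05 AM on Apr 4.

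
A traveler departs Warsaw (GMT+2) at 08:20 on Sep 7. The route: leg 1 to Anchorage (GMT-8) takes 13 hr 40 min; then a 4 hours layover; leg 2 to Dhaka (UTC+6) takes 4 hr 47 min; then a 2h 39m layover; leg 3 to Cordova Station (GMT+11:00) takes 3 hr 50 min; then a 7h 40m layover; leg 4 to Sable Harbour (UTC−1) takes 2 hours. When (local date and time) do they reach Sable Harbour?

19:56 on September 8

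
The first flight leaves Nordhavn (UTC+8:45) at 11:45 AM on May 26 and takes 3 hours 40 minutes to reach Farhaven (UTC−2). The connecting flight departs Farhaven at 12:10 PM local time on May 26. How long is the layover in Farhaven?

Convert departure to UTC: 11:45 AM − 8:45 = 3:00 AM UTC on May 26.
Add 3 hours 40 minutes flight time → 6:40 AM UTC.
Farhaven is UTC−2:00, so local arrival = 6:40 AM − 2:00 = 4:40 AM on May 26.
Layover = 12:10 PM − 4:40 AM = 7 hours 30 minutes.

7 hours 30 minutes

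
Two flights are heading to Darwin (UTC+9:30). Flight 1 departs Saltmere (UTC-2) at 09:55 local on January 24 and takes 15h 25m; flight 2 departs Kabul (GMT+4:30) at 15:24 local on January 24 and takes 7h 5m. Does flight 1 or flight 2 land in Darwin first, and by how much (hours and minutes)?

Flight 1 in UTC: 09:55 + 2:00 = 11:55 on Jan 24.
+15 hours and 25 minutes → arrive 03:20 UTC on Jan 25.
Flight 2 in UTC: 15:24 − 4:30 = 10:54 on Jan 24.
+7 hours 5 minutes → arrive 17:59 UTC on Jan 24.
Flight 2 lands earlier by 9 hours 21 minutes.

the second, by 9 hours 21 minutes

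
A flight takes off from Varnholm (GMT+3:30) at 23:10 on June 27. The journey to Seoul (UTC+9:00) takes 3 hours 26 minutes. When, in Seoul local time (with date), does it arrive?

Convert departure to UTC: 23:10 − 3:30 = 19:40 UTC on Jun 27.
Add 3 hours 26 minutes travel time → 23:06 UTC.
Seoul is UTC+9:00, so local arrival = 23:06 + 9:00 = 08:06 on Jun 28.

08:06 on June 28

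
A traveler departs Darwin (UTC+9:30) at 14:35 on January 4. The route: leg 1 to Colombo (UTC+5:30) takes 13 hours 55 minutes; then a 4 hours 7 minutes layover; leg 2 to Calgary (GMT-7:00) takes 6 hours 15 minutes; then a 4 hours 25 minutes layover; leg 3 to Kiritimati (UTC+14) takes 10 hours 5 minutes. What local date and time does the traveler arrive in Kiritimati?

Convert departure to UTC: 14:35 − 9:30 = 05:05 UTC on Jan 4.
Add 13 hours 55 minutes leg 1 → 19:00 UTC.
Add 4 hours 7 minutes layover in Colombo → 23:07 UTC.
Add 6 hours and 15 minutes leg 2 → 05:22 UTC (Jan 5).
Add 4 hours and 25 minutes layover in Calgary → 09:47 UTC.
Add 10 hours 5 minutes leg 3 → 19:52 UTC.
Kiritimati is UTC+14:00, so local arrival = 19:52 + 14:00 = 09:52 on Jan 6.

09:52 on January 6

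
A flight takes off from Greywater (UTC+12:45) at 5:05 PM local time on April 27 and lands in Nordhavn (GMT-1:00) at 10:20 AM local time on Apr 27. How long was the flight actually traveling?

7 hours

Departure in UTC: 5:05 PM − 12:45 = 4:20 AM on Apr 27.
Arrival in UTC: 10:20 AM + 1:00 = 11:20 AM on Apr 27.
Elapsed = 11:20 AM − 4:20 AM = 7 hours.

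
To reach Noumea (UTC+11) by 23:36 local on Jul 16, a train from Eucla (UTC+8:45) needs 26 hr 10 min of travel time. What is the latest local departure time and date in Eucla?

Target arrival in UTC: 23:36 − 11:00 = 12:36 on Jul 16.
Subtract 26 hours 10 minutes → departure 10:26 UTC on Jul 15.
Eucla is UTC+8:45: 10:26 + 8:45 = 19:11 on Jul 15.

19:11 on July 15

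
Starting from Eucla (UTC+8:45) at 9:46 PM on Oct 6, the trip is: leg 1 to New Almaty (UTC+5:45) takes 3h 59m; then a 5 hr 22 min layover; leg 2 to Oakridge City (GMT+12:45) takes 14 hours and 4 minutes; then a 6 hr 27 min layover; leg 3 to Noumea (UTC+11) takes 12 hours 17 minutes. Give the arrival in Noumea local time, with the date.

6:10 PM on Oct 8

Convert departure to UTC: 9:46 PM − 8:45 = 1:01 PM UTC on Oct 6.
Add 3 hours and 59 minutes leg 1 → 5:00 PM UTC.
Add 5 hours 22 minutes layover in New Almaty → 10:22 PM UTC.
Add 14 hours and 4 minutes leg 2 → 12:26 PM UTC (Oct 7).
Add 6 hours and 27 minutes layover in Oakridge City → 6:53 PM UTC.
Add 12 hours 17 minutes leg 3 → 7:10 AM UTC (Oct 8).
Noumea is UTC+11:00, so local arrival = 7:10 AM + 11:00 = 6:10 PM on Oct 8.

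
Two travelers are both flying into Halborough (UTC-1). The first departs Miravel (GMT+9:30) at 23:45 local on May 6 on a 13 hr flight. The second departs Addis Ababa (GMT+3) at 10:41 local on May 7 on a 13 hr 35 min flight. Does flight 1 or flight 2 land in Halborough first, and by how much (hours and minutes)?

the first, by 18 hours 1 minute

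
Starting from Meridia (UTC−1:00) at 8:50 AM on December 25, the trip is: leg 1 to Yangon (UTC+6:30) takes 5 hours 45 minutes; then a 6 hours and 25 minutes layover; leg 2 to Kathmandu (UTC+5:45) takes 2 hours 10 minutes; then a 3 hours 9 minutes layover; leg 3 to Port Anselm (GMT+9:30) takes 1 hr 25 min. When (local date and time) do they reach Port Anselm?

2:14 PM on Dec 26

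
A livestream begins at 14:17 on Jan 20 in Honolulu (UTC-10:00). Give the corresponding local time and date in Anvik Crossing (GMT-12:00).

Anvik Crossing is 2:00 behind Honolulu.
Shift by the zone difference: 14:17 − 2:00 = 12:17 on Jan 20 in Anvik Crossing.

12:17 on January 20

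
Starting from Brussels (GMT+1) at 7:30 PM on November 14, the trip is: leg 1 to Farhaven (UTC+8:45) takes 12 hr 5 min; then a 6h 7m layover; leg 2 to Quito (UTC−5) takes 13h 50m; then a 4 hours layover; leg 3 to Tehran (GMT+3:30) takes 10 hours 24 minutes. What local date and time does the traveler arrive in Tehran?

8:26 PM on Nov 16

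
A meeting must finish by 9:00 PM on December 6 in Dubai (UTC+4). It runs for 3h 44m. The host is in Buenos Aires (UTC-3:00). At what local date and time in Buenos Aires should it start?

10:16 AM on December 6

Target end time in UTC: 9:00 PM − 4:00 = 5:00 PM on Dec 6.
Subtract 3 hours 44 minutes → start 1:16 PM UTC on Dec 6.
Buenos Aires is UTC−3:00: 1:16 PM − 3:00 = 10:16 AM on Dec 6.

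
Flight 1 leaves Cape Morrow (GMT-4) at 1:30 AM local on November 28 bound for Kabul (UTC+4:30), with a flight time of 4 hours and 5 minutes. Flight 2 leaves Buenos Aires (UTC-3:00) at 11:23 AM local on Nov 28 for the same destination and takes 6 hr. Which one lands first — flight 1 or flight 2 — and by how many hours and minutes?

the first, by 10 hours 48 minutes

Flight 1 in UTC: 1:30 AM + 4:00 = 5:30 AM on Nov 28.
+4 hours and 5 minutes → arrive 9:35 AM UTC on Nov 28.
Flight 2 in UTC: 11:23 AM + 3:00 = 2:23 PM on Nov 28.
+6 hours → arrive 8:23 PM UTC on Nov 28.
Flight 1 lands earlier by 10 hours 48 minutes.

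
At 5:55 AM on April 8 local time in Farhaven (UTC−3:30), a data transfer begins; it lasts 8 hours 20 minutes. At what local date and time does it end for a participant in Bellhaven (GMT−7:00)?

Convert start to UTC: 5:55 AM + 3:30 = 9:25 AM UTC on Apr 8.
Add 8 hours and 20 minutes duration → 5:45 PM UTC.
Bellhaven is UTC−7:00, so local end time = 5:45 PM − 7:00 = 10:45 AM on Apr 8.

10:45 AM on April 8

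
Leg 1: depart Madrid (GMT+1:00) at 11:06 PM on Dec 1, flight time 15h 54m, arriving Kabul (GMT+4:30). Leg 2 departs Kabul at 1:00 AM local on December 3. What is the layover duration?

Convert departure to UTC: 11:06 PM − 1:00 = 10:06 PM UTC on Dec 1.
Add 15 hours 54 minutes flight time → 2:00 PM UTC (Dec 2).
Kabul is UTC+4:30, so local arrival = 2:00 PM + 4:30 = 6:30 PM on Dec 2.
Layover = 1:00 AM − 6:30 PM (+1 day) = 6 hours 30 minutes.

6 hours 30 minutes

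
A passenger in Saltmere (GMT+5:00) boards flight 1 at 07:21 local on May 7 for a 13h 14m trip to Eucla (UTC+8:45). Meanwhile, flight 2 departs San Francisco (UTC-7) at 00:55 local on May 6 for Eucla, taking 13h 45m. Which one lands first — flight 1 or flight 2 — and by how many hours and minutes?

the second, by 17 hours 55 minutes

Flight 1 in UTC: 07:21 − 5:00 = 02:21 on May 7.
+13 hours and 14 minutes → arrive 15:35 UTC on May 7.
Flight 2 in UTC: 00:55 + 7:00 = 07:55 on May 6.
+13 hours 45 minutes → arrive 21:40 UTC on May 6.
Flight 2 lands earlier by 17 hours 55 minutes.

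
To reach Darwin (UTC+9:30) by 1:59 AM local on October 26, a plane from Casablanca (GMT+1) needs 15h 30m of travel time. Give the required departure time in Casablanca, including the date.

1:59 AM on Oct 25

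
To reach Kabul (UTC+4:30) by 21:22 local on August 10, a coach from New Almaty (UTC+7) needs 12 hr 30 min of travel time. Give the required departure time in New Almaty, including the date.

11:22 on August 10

Target arrival in UTC: 21:22 − 4:30 = 16:52 on Aug 10.
Subtract 12 hours and 30 minutes → departure 04:22 UTC on Aug 10.
New Almaty is UTC+7:00: 04:22 + 7:00 = 11:22 on Aug 10.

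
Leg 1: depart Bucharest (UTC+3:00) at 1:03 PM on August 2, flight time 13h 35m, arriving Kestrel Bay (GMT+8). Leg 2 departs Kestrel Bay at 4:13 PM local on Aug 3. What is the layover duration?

8 hours 35 minutes

Convert departure to UTC: 1:03 PM − 3:00 = 10:03 AM UTC on Aug 2.
Add 13 hours 35 minutes flight time → 11:38 PM UTC.
Kestrel Bay is UTC+8:00, so local arrival = 11:38 PM + 8:00 = 7:38 AM on Aug 3.
Layover = 4:13 PM − 7:38 AM = 8 hours 35 minutes.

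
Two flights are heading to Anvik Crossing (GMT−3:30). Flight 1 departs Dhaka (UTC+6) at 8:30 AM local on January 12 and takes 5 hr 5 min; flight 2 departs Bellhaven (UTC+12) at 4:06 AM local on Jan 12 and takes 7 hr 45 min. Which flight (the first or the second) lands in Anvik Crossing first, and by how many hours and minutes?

Flight 1 in UTC: 8:30 AM − 6:00 = 2:30 AM on Jan 12.
+5 hours and 5 minutes → arrive 7:35 AM UTC on Jan 12.
Flight 2 in UTC: 4:06 AM − 12:00 = 4:06 PM on Jan 11.
+7 hours 45 minutes → arrive 11:51 PM UTC on Jan 11.
Flight 2 lands earlier by 7 hours 44 minutes.

the second, by 7 hours 44 minutes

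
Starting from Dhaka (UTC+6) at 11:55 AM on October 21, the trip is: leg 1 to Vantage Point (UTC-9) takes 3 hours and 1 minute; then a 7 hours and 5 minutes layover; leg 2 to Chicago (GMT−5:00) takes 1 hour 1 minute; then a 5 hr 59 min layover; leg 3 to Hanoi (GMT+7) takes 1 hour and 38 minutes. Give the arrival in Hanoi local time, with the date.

7:39 AM on October 22

Convert departure to UTC: 11:55 AM − 6:00 = 5:55 AM UTC on Oct 21.
Add 3 hours and 1 minute leg 1 → 8:56 AM UTC.
Add 7 hours and 5 minutes layover in Vantage Point → 4:01 PM UTC.
Add 1 hour 1 minute leg 2 → 5:02 PM UTC.
Add 5 hours and 59 minutes layover in Chicago → 11:01 PM UTC.
Add 1 hour 38 minutes leg 3 → 12:39 AM UTC (Oct 22).
Hanoi is UTC+7:00, so local arrival = 12:39 AM + 7:00 = 7:39 AM on Oct 22.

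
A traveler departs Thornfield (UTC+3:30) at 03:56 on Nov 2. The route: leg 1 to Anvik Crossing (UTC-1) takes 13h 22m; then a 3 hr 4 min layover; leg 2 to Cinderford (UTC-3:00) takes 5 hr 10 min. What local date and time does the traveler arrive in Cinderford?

Convert departure to UTC: 03:56 − 3:30 = 00:26 UTC on Nov 2.
Add 13 hours and 22 minutes leg 1 → 13:48 UTC.
Add 3 hours and 4 minutes layover in Anvik Crossing → 16:52 UTC.
Add 5 hours 10 minutes leg 2 → 22:02 UTC.
Cinderford is UTC−3:00, so local arrival = 22:02 − 3:00 = 19:02 on Nov 2.

19:02 on November 2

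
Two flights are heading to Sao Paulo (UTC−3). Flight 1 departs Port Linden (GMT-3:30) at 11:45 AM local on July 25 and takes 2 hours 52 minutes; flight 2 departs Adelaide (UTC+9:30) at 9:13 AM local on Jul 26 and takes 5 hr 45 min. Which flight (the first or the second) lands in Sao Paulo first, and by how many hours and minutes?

the first, by 11 hours 21 minutes

Flight 1 in UTC: 11:45 AM + 3:30 = 3:15 PM on Jul 25.
+2 hours and 52 minutes → arrive 6:07 PM UTC on Jul 25.
Flight 2 in UTC: 9:13 AM − 9:30 = 11:43 PM on Jul 25.
+5 hours and 45 minutes → arrive 5:28 AM UTC on Jul 26.
Flight 1 lands earlier by 11 hours 21 minutes.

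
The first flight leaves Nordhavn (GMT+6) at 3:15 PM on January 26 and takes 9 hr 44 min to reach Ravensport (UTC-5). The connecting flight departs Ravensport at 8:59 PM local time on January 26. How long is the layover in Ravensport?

Convert departure to UTC: 3:15 PM − 6:00 = 9:15 AM UTC on Jan 26.
Add 9 hours and 44 minutes flight time → 6:59 PM UTC.
Ravensport is UTC−5:00, so local arrival = 6:59 PM − 5:00 = 1:59 PM on Jan 26.
Layover = 8:59 PM − 1:59 PM = 7 hours.

7 hours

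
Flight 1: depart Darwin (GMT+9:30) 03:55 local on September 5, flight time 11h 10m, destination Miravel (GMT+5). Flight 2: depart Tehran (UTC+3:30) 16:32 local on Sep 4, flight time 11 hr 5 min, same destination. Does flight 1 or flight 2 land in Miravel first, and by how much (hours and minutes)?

Flight 1 in UTC: 03:55 − 9:30 = 18:25 on Sep 4.
+11 hours 10 minutes → arrive 05:35 UTC on Sep 5.
Flight 2 in UTC: 16:32 − 3:30 = 13:02 on Sep 4.
+11 hours 5 minutes → arrive 00:07 UTC on Sep 5.
Flight 2 lands earlier by 5 hours 28 minutes.

the second, by 5 hours 28 minutes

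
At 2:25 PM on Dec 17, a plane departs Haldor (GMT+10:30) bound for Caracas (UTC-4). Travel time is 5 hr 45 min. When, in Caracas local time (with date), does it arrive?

5:40 AM on December 17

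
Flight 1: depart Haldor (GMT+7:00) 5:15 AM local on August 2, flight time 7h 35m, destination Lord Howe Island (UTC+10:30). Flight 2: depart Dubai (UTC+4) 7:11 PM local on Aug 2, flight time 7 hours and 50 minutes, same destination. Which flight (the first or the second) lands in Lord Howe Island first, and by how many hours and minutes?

Flight 1 in UTC: 5:15 AM − 7:00 = 10:15 PM on Aug 1.
+7 hours 35 minutes → arrive 5:50 AM UTC on Aug 2.
Flight 2 in UTC: 7:11 PM − 4:00 = 3:11 PM on Aug 2.
+7 hours and 50 minutes → arrive 11:01 PM UTC on Aug 2.
Flight 1 lands earlier by 17 hours 11 minutes.

the first, by 17 hours 11 minutes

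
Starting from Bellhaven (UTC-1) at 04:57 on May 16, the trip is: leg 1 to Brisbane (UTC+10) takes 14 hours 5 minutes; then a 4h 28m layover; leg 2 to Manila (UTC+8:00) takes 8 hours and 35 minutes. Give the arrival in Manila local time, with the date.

Convert departure to UTC: 04:57 + 1:00 = 05:57 UTC on May 16.
Add 14 hours and 5 minutes leg 1 → 20:02 UTC.
Add 4 hours 28 minutes layover in Brisbane → 00:30 UTC (May 17).
Add 8 hours 35 minutes leg 2 → 09:05 UTC.
Manila is UTC+8:00, so local arrival = 09:05 + 8:00 = 17:05 on May 17.

17:05 on May 17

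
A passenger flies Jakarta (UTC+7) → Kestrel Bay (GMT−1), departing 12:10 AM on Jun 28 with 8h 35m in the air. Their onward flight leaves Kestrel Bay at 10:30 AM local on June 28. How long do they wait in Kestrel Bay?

Convert departure to UTC: 12:10 AM − 7:00 = 5:10 PM UTC on Jun 27.
Add 8 hours and 35 minutes flight time → 1:45 AM UTC (Jun 28).
Kestrel Bay is UTC−1:00, so local arrival = 1:45 AM − 1:00 = 12:45 AM on Jun 28.
Layover = 10:30 AM − 12:45 AM = 9 hours 45 minutes.

9 hours 45 minutes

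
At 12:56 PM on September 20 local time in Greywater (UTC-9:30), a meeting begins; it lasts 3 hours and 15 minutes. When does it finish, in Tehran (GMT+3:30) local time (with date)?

5:11 AM on September 21

Convert start to UTC: 12:56 PM + 9:30 = 10:26 PM UTC on Sep 20.
Add 3 hours and 15 minutes duration → 1:41 AM UTC (Sep 21).
Tehran is UTC+3:30, so local end time = 1:41 AM + 3:30 = 5:11 AM on Sep 21.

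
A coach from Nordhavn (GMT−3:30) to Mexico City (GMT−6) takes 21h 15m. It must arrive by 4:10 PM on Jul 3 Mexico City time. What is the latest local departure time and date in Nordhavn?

Target arrival in UTC: 4:10 PM + 6:00 = 10:10 PM on Jul 3.
Subtract 21 hours and 15 minutes → departure 12:55 AM UTC on Jul 3.
Nordhavn is UTC−3:30: 12:55 AM − 3:30 = 9:25 PM on Jul 2.

9:25 PM on July 2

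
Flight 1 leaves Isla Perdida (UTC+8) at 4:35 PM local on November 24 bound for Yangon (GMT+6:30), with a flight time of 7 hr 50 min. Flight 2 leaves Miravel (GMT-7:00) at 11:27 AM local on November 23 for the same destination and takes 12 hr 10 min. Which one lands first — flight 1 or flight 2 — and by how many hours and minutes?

Flight 1 in UTC: 4:35 PM − 8:00 = 8:35 AM on Nov 24.
+7 hours 50 minutes → arrive 4:25 PM UTC on Nov 24.
Flight 2 in UTC: 11:27 AM + 7:00 = 6:27 PM on Nov 23.
+12 hours 10 minutes → arrive 6:37 AM UTC on Nov 24.
Flight 2 lands earlier by 9 hours 48 minutes.

the second, by 9 hours 48 minutes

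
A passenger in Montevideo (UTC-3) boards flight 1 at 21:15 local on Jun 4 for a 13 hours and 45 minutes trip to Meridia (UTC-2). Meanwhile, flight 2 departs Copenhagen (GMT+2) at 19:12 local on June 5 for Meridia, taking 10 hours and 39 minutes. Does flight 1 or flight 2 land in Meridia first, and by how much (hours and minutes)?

Flight 1 in UTC: 21:15 + 3:00 = 00:15 on Jun 5.
+13 hours 45 minutes → arrive 14:00 UTC on Jun 5.
Flight 2 in UTC: 19:12 − 2:00 = 17:12 on Jun 5.
+10 hours and 39 minutes → arrive 03:51 UTC on Jun 6.
Flight 1 lands earlier by 13 hours 51 minutes.

the first, by 13 hours 51 minutes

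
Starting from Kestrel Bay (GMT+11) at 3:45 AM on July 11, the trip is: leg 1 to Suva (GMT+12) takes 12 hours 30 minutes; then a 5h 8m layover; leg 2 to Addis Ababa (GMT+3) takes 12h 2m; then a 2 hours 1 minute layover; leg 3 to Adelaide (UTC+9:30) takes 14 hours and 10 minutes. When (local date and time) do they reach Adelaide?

12:06 AM on July 13

Convert departure to UTC: 3:45 AM − 11:00 = 4:45 PM UTC on Jul 10.
Add 12 hours and 30 minutes leg 1 → 5:15 AM UTC (Jul 11).
Add 5 hours 8 minutes layover in Suva → 10:23 AM UTC.
Add 12 hours and 2 minutes leg 2 → 10:25 PM UTC.
Add 2 hours 1 minute layover in Addis Ababa → 12:26 AM UTC (Jul 12).
Add 14 hours and 10 minutes leg 3 → 2:36 PM UTC.
Adelaide is UTC+9:30, so local arrival = 2:36 PM + 9:30 = 12:06 AM on Jul 13.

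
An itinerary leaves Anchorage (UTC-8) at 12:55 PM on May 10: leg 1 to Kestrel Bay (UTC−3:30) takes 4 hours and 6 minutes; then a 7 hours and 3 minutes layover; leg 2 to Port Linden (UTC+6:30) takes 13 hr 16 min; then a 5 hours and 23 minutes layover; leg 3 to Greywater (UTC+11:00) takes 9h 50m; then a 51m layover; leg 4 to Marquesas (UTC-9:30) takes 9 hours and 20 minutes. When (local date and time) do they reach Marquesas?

1:14 PM on May 12

Convert departure to UTC: 12:55 PM + 8:00 = 8:55 PM UTC on May 10.
Add 4 hours 6 minutes leg 1 → 1:01 AM UTC (May 11).
Add 7 hours 3 minutes layover in Kestrel Bay → 8:04 AM UTC.
Add 13 hours 16 minutes leg 2 → 9:20 PM UTC.
Add 5 hours 23 minutes layover in Port Linden → 2:43 AM UTC (May 12).
Add 9 hours and 50 minutes leg 3 → 12:33 PM UTC.
Add 51 minutes layover in Greywater → 1:24 PM UTC.
Add 9 hours 20 minutes leg 4 → 10:44 PM UTC.
Marquesas is UTC−9:30, so local arrival = 10:44 PM − 9:30 = 1:14 PM on May 12.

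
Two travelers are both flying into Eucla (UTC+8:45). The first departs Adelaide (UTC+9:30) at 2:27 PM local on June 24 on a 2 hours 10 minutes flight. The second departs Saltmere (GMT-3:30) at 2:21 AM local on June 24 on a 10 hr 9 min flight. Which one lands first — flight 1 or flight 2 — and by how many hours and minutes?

Flight 1 in UTC: 2:27 PM − 9:30 = 4:57 AM on Jun 24.
+2 hours 10 minutes → arrive 7:07 AM UTC on Jun 24.
Flight 2 in UTC: 2:21 AM + 3:30 = 5:51 AM on Jun 24.
+10 hours and 9 minutes → arrive 4:00 PM UTC on Jun 24.
Flight 1 lands earlier by 8 hours 53 minutes.

the first, by 8 hours 53 minutes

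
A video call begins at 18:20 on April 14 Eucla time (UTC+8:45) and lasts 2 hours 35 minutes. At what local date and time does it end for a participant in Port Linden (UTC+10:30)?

Convert start to UTC: 18:20 − 8:45 = 09:35 UTC on Apr 14.
Add 2 hours 35 minutes duration → 12:10 UTC.
Port Linden is UTC+10:30, so local end time = 12:10 + 10:30 = 22:40 on Apr 14.

22:40 on April 14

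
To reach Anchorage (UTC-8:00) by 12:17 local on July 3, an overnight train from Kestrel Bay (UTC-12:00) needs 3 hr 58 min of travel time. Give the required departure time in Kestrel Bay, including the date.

Target arrival in UTC: 12:17 + 8:00 = 20:17 on Jul 3.
Subtract 3 hours and 58 minutes → departure 16:19 UTC on Jul 3.
Kestrel Bay is UTC−12:00: 16:19 − 12:00 = 04:19 on Jul 3.

04:19 on July 3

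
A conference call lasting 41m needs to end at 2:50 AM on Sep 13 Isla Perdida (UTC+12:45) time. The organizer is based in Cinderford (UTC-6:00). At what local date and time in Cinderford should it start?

Target end time in UTC: 2:50 AM − 12:45 = 2:05 PM on Sep 12.
Subtract 41 minutes → start 1:24 PM UTC on Sep 12.
Cinderford is UTC−6:00: 1:24 PM − 6:00 = 7:24 AM on Sep 12.

7:24 AM on September 12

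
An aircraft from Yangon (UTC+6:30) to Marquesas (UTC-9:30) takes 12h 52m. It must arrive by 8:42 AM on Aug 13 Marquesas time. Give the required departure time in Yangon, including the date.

11:50 AM on August 13

Target arrival in UTC: 8:42 AM + 9:30 = 6:12 PM on Aug 13.
Subtract 12 hours 52 minutes → departure 5:20 AM UTC on Aug 13.
Yangon is UTC+6:30: 5:20 AM + 6:30 = 11:50 AM on Aug 13.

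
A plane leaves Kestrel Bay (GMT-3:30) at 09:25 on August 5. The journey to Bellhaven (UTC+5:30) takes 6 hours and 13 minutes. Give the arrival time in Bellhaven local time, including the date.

00:38 on August 6

Convert departure to UTC: 09:25 + 3:30 = 12:55 UTC on Aug 5.
Add 6 hours 13 minutes travel time → 19:08 UTC.
Bellhaven is UTC+5:30, so local arrival = 19:08 + 5:30 = 00:38 on Aug 6.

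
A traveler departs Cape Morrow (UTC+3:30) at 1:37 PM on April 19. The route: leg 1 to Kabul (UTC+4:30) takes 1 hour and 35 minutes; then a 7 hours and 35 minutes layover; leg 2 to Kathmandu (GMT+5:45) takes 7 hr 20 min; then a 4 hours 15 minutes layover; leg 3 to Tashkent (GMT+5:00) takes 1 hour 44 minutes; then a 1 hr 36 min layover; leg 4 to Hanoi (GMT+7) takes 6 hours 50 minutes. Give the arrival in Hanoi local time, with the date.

12:02 AM on Apr 21

Convert departure to UTC: 1:37 PM − 3:30 = 10:07 AM UTC on Apr 19.
Add 1 hour and 35 minutes leg 1 → 11:42 AM UTC.
Add 7 hours 35 minutes layover in Kabul → 7:17 PM UTC.
Add 7 hours 20 minutes leg 2 → 2:37 AM UTC (Apr 20).
Add 4 hours and 15 minutes layover in Kathmandu → 6:52 AM UTC.
Add 1 hour 44 minutes leg 3 → 8:36 AM UTC.
Add 1 hour and 36 minutes layover in Tashkent → 10:12 AM UTC.
Add 6 hours and 50 minutes leg 4 → 5:02 PM UTC.
Hanoi is UTC+7:00, so local arrival = 5:02 PM + 7:00 = 12:02 AM on Apr 21.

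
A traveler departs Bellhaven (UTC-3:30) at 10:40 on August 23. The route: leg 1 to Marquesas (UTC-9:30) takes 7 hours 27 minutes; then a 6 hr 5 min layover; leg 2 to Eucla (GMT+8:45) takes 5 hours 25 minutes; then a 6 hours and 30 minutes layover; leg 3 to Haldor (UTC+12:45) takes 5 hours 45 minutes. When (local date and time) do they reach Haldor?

Convert departure to UTC: 10:40 + 3:30 = 14:10 UTC on Aug 23.
Add 7 hours and 27 minutes leg 1 → 21:37 UTC.
Add 6 hours 5 minutes layover in Marquesas → 03:42 UTC (Aug 24).
Add 5 hours and 25 minutes leg 2 → 09:07 UTC.
Add 6 hours and 30 minutes layover in Eucla → 15:37 UTC.
Add 5 hours and 45 minutes leg 3 → 21:22 UTC.
Haldor is UTC+12:45, so local arrival = 21:22 + 12:45 = 10:07 on Aug 25.

10:07 on August 25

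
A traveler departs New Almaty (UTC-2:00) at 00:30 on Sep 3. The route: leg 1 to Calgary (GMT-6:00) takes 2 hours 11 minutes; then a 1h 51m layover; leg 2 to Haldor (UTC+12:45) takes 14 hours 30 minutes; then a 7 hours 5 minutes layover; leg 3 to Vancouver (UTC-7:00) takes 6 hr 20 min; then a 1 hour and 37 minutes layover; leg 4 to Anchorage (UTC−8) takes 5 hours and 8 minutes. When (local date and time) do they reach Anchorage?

Convert departure to UTC: 00:30 + 2:00 = 02:30 UTC on Sep 3.
Add 2 hours 11 minutes leg 1 → 04:41 UTC.
Add 1 hour 51 minutes layover in Calgary → 06:32 UTC.
Add 14 hours 30 minutes leg 2 → 21:02 UTC.
Add 7 hours and 5 minutes layover in Haldor → 04:07 UTC (Sep 4).
Add 6 hours 20 minutes leg 3 → 10:27 UTC.
Add 1 hour and 37 minutes layover in Vancouver → 12:04 UTC.
Add 5 hours 8 minutes leg 4 → 17:12 UTC.
Anchorage is UTC−8:00, so local arrival = 17:12 − 8:00 = 09:12 on Sep 4.

09:12 on Sep 4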